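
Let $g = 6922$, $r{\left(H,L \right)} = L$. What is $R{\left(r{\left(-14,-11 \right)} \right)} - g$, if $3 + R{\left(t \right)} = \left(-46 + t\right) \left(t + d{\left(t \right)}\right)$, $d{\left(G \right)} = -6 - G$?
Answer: $-6583$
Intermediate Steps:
$R{\left(t \right)} = 273 - 6 t$ ($R{\left(t \right)} = -3 + \left(-46 + t\right) \left(t - \left(6 + t\right)\right) = -3 + \left(-46 + t\right) \left(-6\right) = -3 - \left(-276 + 6 t\right) = 273 - 6 t$)
$R{\left(r{\left(-14,-11 \right)} \right)} - g = \left(273 - -66\right) - 6922 = \left(273 + 66\right) - 6922 = 339 - 6922 = -6583$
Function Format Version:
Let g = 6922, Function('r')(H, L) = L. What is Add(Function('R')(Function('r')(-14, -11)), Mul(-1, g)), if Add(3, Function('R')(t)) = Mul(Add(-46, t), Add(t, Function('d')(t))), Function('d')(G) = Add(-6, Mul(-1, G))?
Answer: -6583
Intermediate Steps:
Function('R')(t) = Add(273, Mul(-6, t)) (Function('R')(t) = Add(-3, Mul(Add(-46, t), Add(t, Add(-6, Mul(-1, t))))) = Add(-3, Mul(Add(-46, t), -6)) = Add(-3, Add(276, Mul(-6, t))) = Add(273, Mul(-6, t)))
Add(Function('R')(Function('r')(-14, -11)), Mul(-1, g)) = Add(Add(273, Mul(-6, -11)), Mul(-1, 6922)) = Add(Add(273, 66), -6922) = Add(339, -6922) = -6583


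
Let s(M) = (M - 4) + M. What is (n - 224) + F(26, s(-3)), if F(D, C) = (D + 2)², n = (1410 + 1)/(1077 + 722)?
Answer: 1008851/1799 ≈ 560.78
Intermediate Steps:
n = 1411/1799 ≈ 0.78432
s(M) = -4 + 2*M (s(M) = (-4 + M) + M = -4 + 2*M)
F(D, C) = (2 + D)²
(n - 224) + F(26, s(-3)) = (1411/1799 - 224) + (2 + 26)² = -401565/1799 + 28² = -401565/1799 + 784 = 1008851/1799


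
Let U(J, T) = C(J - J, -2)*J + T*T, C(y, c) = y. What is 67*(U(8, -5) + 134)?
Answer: 10653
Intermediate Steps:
U(J, T) = T² (U(J, T) = (J - J)*J + T*T = 0*J + T² = 0 + T² = T²)
67*(U(8, -5) + 134) = 67*((-5)² + 134) = 67*(25 + 134) = 67*159 = 10653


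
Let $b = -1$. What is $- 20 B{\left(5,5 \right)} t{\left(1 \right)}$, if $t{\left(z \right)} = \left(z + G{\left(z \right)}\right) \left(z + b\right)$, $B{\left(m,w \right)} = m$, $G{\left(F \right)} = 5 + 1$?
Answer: $0$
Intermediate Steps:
$G{\left(F \right)} = 6$
$t{\left(z \right)} = \left(-1 + z\right) \left(6 + z\right)$ ($t{\left(z \right)} = \left(z + 6\right) \left(z - 1\right) = \left(6 + z\right) \left(-1 + z\right) = \left(-1 + z\right) \left(6 + z\right)$)
$- 20 B{\left(5,5 \right)} t{\left(1 \right)} = \left(-20\right) 5 \left(-6 + 1^{2} + 5 \cdot 1\right) = - 100 \left(-6 + 1 + 5\right) = \left(-100\right) 0 = 0$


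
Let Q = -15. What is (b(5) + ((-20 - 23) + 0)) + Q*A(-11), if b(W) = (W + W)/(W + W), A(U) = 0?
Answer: -42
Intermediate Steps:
b(W) = 1 (b(W) = (2*W)/((2*W)) = (2*W)*(1/(2*W)) = 1)
(b(5) + ((-20 - 23) + 0)) + Q*A(-11) = (1 + ((-20 - 23) + 0)) - 15*0 = (1 + (-43 + 0)) + 0 = (1 - 43) + 0 = -42 + 0 = -42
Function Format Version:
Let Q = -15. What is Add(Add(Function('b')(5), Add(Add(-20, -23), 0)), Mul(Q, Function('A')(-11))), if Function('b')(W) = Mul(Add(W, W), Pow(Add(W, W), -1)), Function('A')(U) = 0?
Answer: -42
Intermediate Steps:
Function('b')(W) = 1 (Function('b')(W) = Mul(Mul(2, W), Pow(Mul(2, W), -1)) = Mul(Mul(2, W), Mul(Rational(1, 2), Pow(W, -1))) = 1)
Add(Add(Function('b')(5), Add(Add(-20, -23), 0)), Mul(Q, Function('A')(-11))) = Add(Add(1, Add(Add(-20, -23), 0)), Mul(-15, 0)) = Add(Add(1, Add(-43, 0)), 0) = Add(Add(1, -43), 0) = Add(-42, 0) = -42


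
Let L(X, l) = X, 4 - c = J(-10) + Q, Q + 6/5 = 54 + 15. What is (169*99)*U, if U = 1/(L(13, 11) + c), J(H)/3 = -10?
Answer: -6435/8 ≈ -804.38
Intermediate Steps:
J(H) = -30 (J(H) = 3*(-10) = -30)
Q = 339/5 (Q = -6/5 + (54 + 15) = -6/5 + 69 = 339/5 ≈ 67.800)
c = -169/5 (c = 4 - (-30 + 339/5) = 4 - 1*189/5 = 4 - 189/5 = -169/5 ≈ -33.800)
U = -5/104 (U = 1/(13 - 169/5) = 1/(-104/5) = -5/104 ≈ -0.048077)
(169*99)*U = (169*99)*(-5/104) = 16731*(-5/104) = -6435/8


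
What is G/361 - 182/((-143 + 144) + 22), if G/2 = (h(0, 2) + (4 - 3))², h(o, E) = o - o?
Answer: -65656/8303 ≈ -7.9075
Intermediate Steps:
h(o, E) = 0
G = 2 (G = 2*(0 + (4 - 3))² = 2*(0 + 1)² = 2*1² = 2*1 = 2)
G/361 - 182/((-143 + 144) + 22) = 2/361 - 182/((-143 + 144) + 22) = 2*(1/361) - 182/(1 + 22) = 2/361 - 182/23 = -65656/8303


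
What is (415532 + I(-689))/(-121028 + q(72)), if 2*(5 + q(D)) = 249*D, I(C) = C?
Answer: -414843/112069 ≈ -3.7017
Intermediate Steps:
q(D) = -5 + 249*D/2 (q(D) = -5 + (249*D)/2 = -5 + 249*D/2)
(415532 + I(-689))/(-121028 + q(72)) = (415532 - 689)/(-121028 + (-5 + (249/2)*72)) = 414843/(-121028 + (-5 + 8964)) = 414843/(-121028 + 8959) = 414843/(-112069) = 414843*(-1/112069) = -414843/112069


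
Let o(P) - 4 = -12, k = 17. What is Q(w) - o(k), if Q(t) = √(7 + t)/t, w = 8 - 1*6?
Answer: 19/2 ≈ 9.5000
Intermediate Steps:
o(P) = -8 (o(P) = 4 - 12 = -8)
w = 2 (w = 8 - 6 = 2)
Q(t) = √(7 + t)/t
Q(w) - o(k) = √(7 + 2)/2 - 1*(-8) = √9/2 + 8 = (½)*3 + 8 = 3/2 + 8 = 19/2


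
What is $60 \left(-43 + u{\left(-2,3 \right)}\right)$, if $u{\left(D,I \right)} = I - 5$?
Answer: $-2700$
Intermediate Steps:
$u{\left(D,I \right)} = -5 + I$ ($u{\left(D,I \right)} = I - 5 = -5 + I$)
$60 \left(-43 + u{\left(-2,3 \right)}\right) = 60 \left(-43 + \left(-5 + 3\right)\right) = 60 \left(-43 - 2\right) = 60 \left(-45\right) = -2700$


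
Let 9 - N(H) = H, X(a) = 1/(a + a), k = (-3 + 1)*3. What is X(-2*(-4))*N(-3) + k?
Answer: -21/4 ≈ -5.2500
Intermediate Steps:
k = -6 (k = -2*3 = -6)
X(a) = 1/(2*a)
N(H) = 9 - H
X(-2*(-4))*N(-3) + k = (1/(2*((-2*(-4)))))*(9 - 1*(-3)) - 6 = ((1/2)/8)*(9 + 3) - 6 = ((1/2)*(1/8))*12 - 6 = (1/16)*12 - 6 = 3/4 - 6 = -21/4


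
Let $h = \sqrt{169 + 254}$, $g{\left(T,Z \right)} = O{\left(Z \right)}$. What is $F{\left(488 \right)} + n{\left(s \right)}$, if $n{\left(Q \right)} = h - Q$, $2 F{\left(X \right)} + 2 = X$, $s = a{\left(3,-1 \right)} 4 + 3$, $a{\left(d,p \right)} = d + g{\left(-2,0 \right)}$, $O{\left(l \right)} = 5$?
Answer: $208 + 3 \sqrt{47} \approx 228.57$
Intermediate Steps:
$g{\left(T,Z \right)} = 5$
$a{\left(d,p \right)} = 5 + d$ ($a{\left(d,p \right)} = d + 5 = 5 + d$)
$s = 35$ ($s = \left(5 + 3\right) 4 + 3 = 8 \cdot 4 + 3 = 32 + 3 = 35$)
$h = 3 \sqrt{47}$ ($h = \sqrt{423} = 3 \sqrt{47} \approx 20.567$)
$F{\left(X \right)} = -1 + \frac{X}{2}$
$n{\left(Q \right)} = - Q + 3 \sqrt{47}$ ($n{\left(Q \right)} = 3 \sqrt{47} - Q = - Q + 3 \sqrt{47}$)
$F{\left(488 \right)} + n{\left(s \right)} = \left(-1 + \frac{1}{2} \cdot 488\right) + \left(\left(-1\right) 35 + 3 \sqrt{47}\right) = \left(-1 + 244\right) - \left(35 - 3 \sqrt{47}\right) = 243 - \left(35 - 3 \sqrt{47}\right) = 208 + 3 \sqrt{47}$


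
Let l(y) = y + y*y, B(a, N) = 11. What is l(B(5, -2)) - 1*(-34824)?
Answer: 34956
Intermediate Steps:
l(y) = y + y²
l(B(5, -2)) - 1*(-34824) = 11*(1 + 11) - 1*(-34824) = 11*12 + 34824 = 132 + 34824 = 34956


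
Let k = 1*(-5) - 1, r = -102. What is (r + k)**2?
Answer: 11664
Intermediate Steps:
k = -6 (k = -5 - 1 = -6)
(r + k)**2 = (-102 - 6)**2 = (-108)**2 = 11664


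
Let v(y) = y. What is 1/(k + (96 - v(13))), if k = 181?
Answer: 1/264 ≈ 0.0037879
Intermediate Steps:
1/(k + (96 - v(13))) = 1/(181 + (96 - 1*13)) = 1/(181 + (96 - 13)) = 1/(181 + 83) = 1/264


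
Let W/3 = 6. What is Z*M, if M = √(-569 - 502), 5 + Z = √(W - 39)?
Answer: 3*I*√119*(-5 + I*√21) ≈ -149.97 - 163.63*I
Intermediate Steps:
W = 18 (W = 3*6 = 18)
Z = -5 + I*√21 (Z = -5 + √(18 - 39) = -5 + √(-21) = -5 + I*√21 ≈ -5.0 + 4.5826*I)
M = 3*I*√119 (M = √(-1071) = 3*I*√119 ≈ 32.726*I)
Z*M = (-5 + I*√21)*(3*I*√119) = 3*I*√119*(-5 + I*√21)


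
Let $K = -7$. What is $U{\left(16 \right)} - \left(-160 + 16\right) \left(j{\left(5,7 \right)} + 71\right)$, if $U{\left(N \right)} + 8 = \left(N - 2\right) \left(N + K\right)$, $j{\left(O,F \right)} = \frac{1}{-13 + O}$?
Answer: $10324$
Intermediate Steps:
$U{\left(N \right)} = -8 + \left(-7 + N\right) \left(-2 + N\right)$ ($U{\left(N \right)} = -8 + \left(N - 2\right) \left(N - 7\right) = -8 + \left(-2 + N\right) \left(-7 + N\right) = -8 + \left(-7 + N\right) \left(-2 + N\right)$)
$U{\left(16 \right)} - \left(-160 + 16\right) \left(j{\left(5,7 \right)} + 71\right) = \left(6 + 16^{2} - 144\right) - \left(-160 + 16\right) \left(\frac{1}{-13 + 5} + 71\right) = \left(6 + 256 - 144\right) - - 144 \left(\frac{1}{-8} + 71\right) = 118 - - 144 \left(- \frac{1}{8} + 71\right) = 118 - \left(-144\right) \frac{567}{8} = 118 - -10206 = 118 + 10206 = 10324$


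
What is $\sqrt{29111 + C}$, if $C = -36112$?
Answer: $i \sqrt{7001} \approx 83.672 i$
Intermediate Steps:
$\sqrt{29111 + C} = \sqrt{29111 - 36112} = \sqrt{-7001} = i \sqrt{7001}$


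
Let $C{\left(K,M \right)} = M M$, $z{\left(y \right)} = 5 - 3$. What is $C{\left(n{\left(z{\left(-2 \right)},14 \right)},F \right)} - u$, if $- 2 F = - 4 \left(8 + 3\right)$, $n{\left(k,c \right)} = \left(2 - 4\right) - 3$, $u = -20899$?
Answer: $21383$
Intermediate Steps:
$z{\left(y \right)} = 2$
$n{\left(k,c \right)} = -5$ ($n{\left(k,c \right)} = -2 - 3 = -5$)
$F = 22$ ($F = - \frac{\left(-4\right) \left(8 + 3\right)}{2} = - \frac{\left(-4\right) 11}{2} = \left(- \frac{1}{2}\right) \left(-44\right) = 22$)
$C{\left(K,M \right)} = M^{2}$
$C{\left(n{\left(z{\left(-2 \right)},14 \right)},F \right)} - u = 22^{2} - -20899 = 484 + 20899 = 21383$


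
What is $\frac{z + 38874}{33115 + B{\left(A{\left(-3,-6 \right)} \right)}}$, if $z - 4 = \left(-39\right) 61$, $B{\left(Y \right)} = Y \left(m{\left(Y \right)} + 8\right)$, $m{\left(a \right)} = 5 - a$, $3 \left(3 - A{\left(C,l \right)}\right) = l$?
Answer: $\frac{1921}{1745} \approx 1.1009$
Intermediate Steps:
$A{\left(C,l \right)} = 3 - \frac{l}{3}$
$B{\left(Y \right)} = Y \left(13 - Y\right)$ ($B{\left(Y \right)} = Y \left(\left(5 - Y\right) + 8\right) = Y \left(13 - Y\right)$)
$z = -2375$ ($z = 4 - 2379 = -2375$)
$\frac{z + 38874}{33115 + B{\left(A{\left(-3,-6 \right)} \right)}} = \frac{-2375 + 38874}{33115 + \left(3 - -2\right) \left(13 - \left(3 - -2\right)\right)} = \frac{36499}{33115 + \left(3 + 2\right) \left(13 - \left(3 + 2\right)\right)} = \frac{36499}{33115 + 5 \left(13 - 5\right)} = \frac{36499}{33115 + 5 \cdot 8} = \frac{36499}{33115 + 40} = \frac{36499}{33155} = 36499 \cdot \frac{1}{33155} = \frac{1921}{1745}$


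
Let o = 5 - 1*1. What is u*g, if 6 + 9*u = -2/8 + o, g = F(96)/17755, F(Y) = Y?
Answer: -24/17755 ≈ -0.0013517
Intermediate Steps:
o = 4 (o = 5 - 1 = 4)
g = 96/17755 ≈ 0.0054069
u = -¼ (u = -⅔ + (-2/8 + 4)/9 = -⅔ + (-2*⅛ + 4)/9 = -⅔ + (-¼ + 4)/9 = -⅔ + (⅑)*(15/4) = -⅔ + 5/12 = -¼ ≈ -0.25000)
u*g = -¼*96/17755 = -24/17755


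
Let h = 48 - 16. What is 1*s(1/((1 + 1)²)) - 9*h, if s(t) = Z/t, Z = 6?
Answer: -264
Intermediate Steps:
h = 32
s(t) = 6/t
1*s(1/((1 + 1)²)) - 9*h = 1*(6/(1/((1 + 1)²))) - 9*32 = 1*(6/(1/(2²))) - 288 = 1*(6/(1/4)) - 288 = 1*(6/(¼)) - 288 = 1*(6*4) - 288 = 1*24 - 288 = 24 - 288 = -264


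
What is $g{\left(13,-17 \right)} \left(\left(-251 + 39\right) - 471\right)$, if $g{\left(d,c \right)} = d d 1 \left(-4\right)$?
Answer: $461708$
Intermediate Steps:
$g{\left(d,c \right)} = - 4 d^{2}$ ($g{\left(d,c \right)} = d d \left(-4\right) = d \left(- 4 d\right) = - 4 d^{2}$)
$g{\left(13,-17 \right)} \left(\left(-251 + 39\right) - 471\right) = - 4 \cdot 13^{2} \left(\left(-251 + 39\right) - 471\right) = \left(-4\right) 169 \left(-212 - 471\right) = \left(-676\right) \left(-683\right) = 461708$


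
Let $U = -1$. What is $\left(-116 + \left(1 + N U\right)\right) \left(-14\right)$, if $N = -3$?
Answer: $1568$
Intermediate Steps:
$\left(-116 + \left(1 + N U\right)\right) \left(-14\right) = \left(-116 + \left(1 - -3\right)\right) \left(-14\right) = \left(-116 + \left(1 + 3\right)\right) \left(-14\right) = \left(-116 + 4\right) \left(-14\right) = \left(-112\right) \left(-14\right) = 1568$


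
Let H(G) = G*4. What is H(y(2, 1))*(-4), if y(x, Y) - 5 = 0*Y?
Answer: -80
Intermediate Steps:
y(x, Y) = 5 (y(x, Y) = 5 + 0*Y = 5 + 0 = 5)
H(G) = 4*G
H(y(2, 1))*(-4) = (4*5)*(-4) = 20*(-4) = -80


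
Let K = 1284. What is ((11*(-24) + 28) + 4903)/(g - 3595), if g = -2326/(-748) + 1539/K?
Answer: -373528012/287384607 ≈ -1.2997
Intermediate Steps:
g = 344813/80036 (g = -2326/(-748) + 1539/1284 = -2326*(-1/748) + 1539*(1/1284) = 1163/374 + 513/428 = 344813/80036 ≈ 4.3082)
((11*(-24) + 28) + 4903)/(g - 3595) = ((11*(-24) + 28) + 4903)/(344813/80036 - 3595) = ((-264 + 28) + 4903)/(-287384607/80036) = (-236 + 4903)*(-80036/287384607) = 4667*(-80036/287384607) = -373528012/287384607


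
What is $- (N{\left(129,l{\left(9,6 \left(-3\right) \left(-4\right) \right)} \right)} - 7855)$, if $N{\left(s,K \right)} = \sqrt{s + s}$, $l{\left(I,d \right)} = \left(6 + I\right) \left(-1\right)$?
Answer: $7855 - \sqrt{258} \approx 7838.9$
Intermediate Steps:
$l{\left(I,d \right)} = -6 - I$
$N{\left(s,K \right)} = \sqrt{2} \sqrt{s}$ ($N{\left(s,K \right)} = \sqrt{2 s} = \sqrt{2} \sqrt{s}$)
$- (N{\left(129,l{\left(9,6 \left(-3\right) \left(-4\right) \right)} \right)} - 7855) = - (\sqrt{2} \sqrt{129} - 7855) = - (\sqrt{258} - 7855) = - (-7855 + \sqrt{258}) = 7855 - \sqrt{258}$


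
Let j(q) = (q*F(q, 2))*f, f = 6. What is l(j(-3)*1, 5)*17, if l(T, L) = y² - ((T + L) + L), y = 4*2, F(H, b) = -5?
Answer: -612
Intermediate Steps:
j(q) = -30*q (j(q) = (q*(-5))*6 = -5*q*6 = -30*q)
y = 8
l(T, L) = 64 - T - 2*L (l(T, L) = 8² - ((T + L) + L) = 64 - ((L + T) + L) = 64 - (T + 2*L) = 64 + (-T - 2*L) = 64 - T - 2*L)
l(j(-3)*1, 5)*17 = (64 - (-30*(-3)) - 2*5)*17 = (64 - 90 - 10)*17 = -36*17 = -612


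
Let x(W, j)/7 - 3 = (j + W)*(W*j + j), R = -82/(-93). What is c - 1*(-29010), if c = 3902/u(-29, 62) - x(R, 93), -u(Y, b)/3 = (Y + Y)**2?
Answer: -4485072039/52142 ≈ -86017.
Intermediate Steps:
u(Y, b) = -12*Y**2 (u(Y, b) = -3*(Y + Y)**2 = -3*4*Y**2 = -12*Y**2)
R = 82/93 (R = -82*(-1/93) = 82/93 ≈ 0.88172)
x(W, j) = 21 + 7*(W + j)*(j + W*j) (x(W, j) = 21 + 7*((j + W)*(W*j + j)) = 21 + 7*((W + j)*(j + W*j)) = 21 + 7*(W + j)*(j + W*j))
c = -5997711459/52142 (c = 3902/((-12*(-29)**2)) - (21 + 7*93**2 + 7*(82/93)*93 + 7*(82/93)*93**2 + 7*93*(82/93)**2) = 3902/((-12*841)) - (21 + 7*8649 + 574 + 7*(82/93)*8649 + 7*93*(6724/8649)) = 3902/(-10092) - (21 + 60543 + 574 + 53382 + 47068/93) = 3902*(-1/10092) - 1*10697428/93 = -1951/5046 - 10697428/93 = -5997711459/52142 ≈ -1.1503e+5)
c - 1*(-29010) = -5997711459/52142 - 1*(-29010) = -5997711459/52142 + 29010 = -4485072039/52142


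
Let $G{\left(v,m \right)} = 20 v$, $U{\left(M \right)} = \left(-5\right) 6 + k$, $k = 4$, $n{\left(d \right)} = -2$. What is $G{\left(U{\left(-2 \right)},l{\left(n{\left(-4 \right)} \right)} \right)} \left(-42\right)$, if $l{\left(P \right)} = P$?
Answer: $21840$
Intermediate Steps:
$U{\left(M \right)} = -26$ ($U{\left(M \right)} = \left(-5\right) 6 + 4 = -30 + 4 = -26$)
$G{\left(U{\left(-2 \right)},l{\left(n{\left(-4 \right)} \right)} \right)} \left(-42\right) = 20 \left(-26\right) \left(-42\right) = \left(-520\right) \left(-42\right) = 21840$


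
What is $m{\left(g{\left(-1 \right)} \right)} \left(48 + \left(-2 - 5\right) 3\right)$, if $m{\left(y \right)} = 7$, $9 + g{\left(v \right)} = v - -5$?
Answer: $189$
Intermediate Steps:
$g{\left(v \right)} = -4 + v$ ($g{\left(v \right)} = -9 + \left(v - -5\right) = -9 + \left(v + 5\right) = -9 + \left(5 + v\right) = -4 + v$)
$m{\left(g{\left(-1 \right)} \right)} \left(48 + \left(-2 - 5\right) 3\right) = 7 \left(48 + \left(-2 - 5\right) 3\right) = 7 \left(48 - 21\right) = 7 \cdot 27 = 189$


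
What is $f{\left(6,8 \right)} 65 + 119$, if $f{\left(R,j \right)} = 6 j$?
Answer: $3239$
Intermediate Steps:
$f{\left(6,8 \right)} 65 + 119 = 6 \cdot 8 \cdot 65 + 119 = 48 \cdot 65 + 119 = 3120 + 119 = 3239$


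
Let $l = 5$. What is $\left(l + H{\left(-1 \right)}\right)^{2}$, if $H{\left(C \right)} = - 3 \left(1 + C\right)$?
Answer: $25$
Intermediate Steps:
$H{\left(C \right)} = -3 - 3 C$
$\left(l + H{\left(-1 \right)}\right)^{2} = \left(5 - 0\right)^{2} = \left(5 + \left(-3 + 3\right)\right)^{2} = \left(5 + 0\right)^{2} = 5^{2} = 25$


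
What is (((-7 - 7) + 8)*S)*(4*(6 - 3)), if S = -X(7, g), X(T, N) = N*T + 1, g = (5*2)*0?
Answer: 72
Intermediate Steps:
g = 0 (g = 10*0 = 0)
X(T, N) = 1 + N*T
S = -1 (S = -(1 + 0*7) = -(1 + 0) = -1*1 = -1)
(((-7 - 7) + 8)*S)*(4*(6 - 3)) = (((-7 - 7) + 8)*(-1))*(4*(6 - 3)) = ((-14 + 8)*(-1))*(4*3) = -6*(-1)*12 = 6*12 = 72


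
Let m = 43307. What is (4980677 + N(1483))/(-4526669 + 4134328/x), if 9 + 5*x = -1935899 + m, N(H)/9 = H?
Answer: -9451694816424/8567198947709 ≈ -1.1032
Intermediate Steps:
N(H) = 9*H
x = -1892601/5 (x = -9/5 + (-1935899 + 43307)/5 = -9/5 + (1/5)*(-1892592) = -9/5 - 1892592/5 = -1892601/5 ≈ -3.7852e+5)
(4980677 + N(1483))/(-4526669 + 4134328/x) = (4980677 + 9*1483)/(-4526669 + 4134328/(-1892601/5)) = (4980677 + 13347)/(-4526669 + 4134328*(-5/1892601)) = 4994024/(-4526669 - 20671640/1892601) = 4994024/(-8567198947709/1892601) = 4994024*(-1892601/8567198947709) = -9451694816424/8567198947709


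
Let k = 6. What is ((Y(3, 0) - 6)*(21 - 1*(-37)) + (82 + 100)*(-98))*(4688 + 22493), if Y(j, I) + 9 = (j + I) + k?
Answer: -494259304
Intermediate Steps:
Y(j, I) = -3 + I + j (Y(j, I) = -9 + ((j + I) + 6) = -9 + ((I + j) + 6) = -9 + (6 + I + j) = -3 + I + j)
((Y(3, 0) - 6)*(21 - 1*(-37)) + (82 + 100)*(-98))*(4688 + 22493) = (((-3 + 0 + 3) - 6)*(21 - 1*(-37)) + (82 + 100)*(-98))*(4688 + 22493) = ((0 - 6)*(21 + 37) + 182*(-98))*27181 = (-6*58 - 17836)*27181 = (-348 - 17836)*27181 = -18184*27181 = -494259304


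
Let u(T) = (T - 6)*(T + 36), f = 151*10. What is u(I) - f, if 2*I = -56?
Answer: -1782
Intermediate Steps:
I = -28 (I = (½)*(-56) = -28)
f = 1510
u(T) = (-6 + T)*(36 + T)
u(I) - f = (-216 + (-28)² + 30*(-28)) - 1*1510 = (-216 + 784 - 840) - 1510 = -272 - 1510 = -1782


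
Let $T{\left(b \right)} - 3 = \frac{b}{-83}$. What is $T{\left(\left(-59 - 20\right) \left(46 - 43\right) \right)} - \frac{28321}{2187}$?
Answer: $- \frac{1287761}{181521} \approx -7.0943$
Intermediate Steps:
$T{\left(b \right)} = 3 - \frac{b}{83}$ ($T{\left(b \right)} = 3 + \frac{b}{-83} = 3 + b \left(- \frac{1}{83}\right) = 3 - \frac{b}{83}$)
$T{\left(\left(-59 - 20\right) \left(46 - 43\right) \right)} - \frac{28321}{2187} = \left(3 - \frac{\left(-59 - 20\right) \left(46 - 43\right)}{83}\right) - \frac{28321}{2187} = \left(3 - \frac{\left(-79\right) 3}{83}\right) - 28321 \cdot \frac{1}{2187} = \left(3 - - \frac{237}{83}\right) - \frac{28321}{2187} = \left(3 + \frac{237}{83}\right) - \frac{28321}{2187} = \frac{486}{83} - \frac{28321}{2187} = - \frac{1287761}{181521}$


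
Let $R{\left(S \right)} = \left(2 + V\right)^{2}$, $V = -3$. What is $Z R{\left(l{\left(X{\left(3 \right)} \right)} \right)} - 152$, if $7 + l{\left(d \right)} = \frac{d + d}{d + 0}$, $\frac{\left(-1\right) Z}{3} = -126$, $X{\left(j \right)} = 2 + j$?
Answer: $226$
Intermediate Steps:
$Z = 378$ ($Z = \left(-3\right) \left(-126\right) = 378$)
$l{\left(d \right)} = -5$ ($l{\left(d \right)} = -7 + \frac{d + d}{d + 0} = -7 + \frac{2 d}{d} = -7 + 2 = -5$)
$R{\left(S \right)} = 1$ ($R{\left(S \right)} = \left(2 - 3\right)^{2} = \left(-1\right)^{2} = 1$)
$Z R{\left(l{\left(X{\left(3 \right)} \right)} \right)} - 152 = 378 \cdot 1 - 152 = 378 - 152 = 226$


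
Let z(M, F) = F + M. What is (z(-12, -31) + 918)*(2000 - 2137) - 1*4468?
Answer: -124343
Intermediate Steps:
(z(-12, -31) + 918)*(2000 - 2137) - 1*4468 = ((-31 - 12) + 918)*(2000 - 2137) - 1*4468 = (-43 + 918)*(-137) - 4468 = 875*(-137) - 4468 = -119875 - 4468 = -124343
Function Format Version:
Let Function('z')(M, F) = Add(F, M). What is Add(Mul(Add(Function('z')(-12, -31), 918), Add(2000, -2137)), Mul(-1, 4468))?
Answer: -124343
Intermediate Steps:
Add(Mul(Add(Function('z')(-12, -31), 918), Add(2000, -2137)), Mul(-1, 4468)) = Add(Mul(Add(Add(-31, -12), 918), Add(2000, -2137)), Mul(-1, 4468)) = Add(Mul(Add(-43, 918), -137), -4468) = Add(Mul(875, -137), -4468) = Add(-119875, -4468) = -124343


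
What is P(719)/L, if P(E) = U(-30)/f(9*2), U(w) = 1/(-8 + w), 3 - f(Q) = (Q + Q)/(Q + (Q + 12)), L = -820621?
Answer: 2/140326191 ≈ 1.4253e-8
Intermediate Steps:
f(Q) = 3 - 2*Q/(12 + 2*Q) (f(Q) = 3 - (Q + Q)/(Q + (Q + 12)) = 3 - 2*Q/(Q + (12 + Q)) = 3 - 2*Q/(12 + 2*Q))
P(E) = -2/171 (P(E) = 1/((-8 - 30)*((2*(9 + 9*2)/(6 + 9*2)))) = 1/((-38)*((2*(9 + 18)/(6 + 18)))) = -1/(38*(2*27/24)) = -1/(38*(2*(1/24)*27)) = -1/(38*9/4) = -1/38*4/9 = -2/171)
P(719)/L = -2/171/(-820621) = -2/171*(-1/820621) = 2/140326191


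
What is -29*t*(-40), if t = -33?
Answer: -38280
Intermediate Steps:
-29*t*(-40) = -29*(-33)*(-40) = 957*(-40) = -38280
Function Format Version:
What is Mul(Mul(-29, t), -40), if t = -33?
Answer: -38280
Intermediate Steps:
Mul(Mul(-29, t), -40) = Mul(Mul(-29, -33), -40) = Mul(957, -40) = -38280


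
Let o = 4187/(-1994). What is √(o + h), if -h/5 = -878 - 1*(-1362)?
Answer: I*√9630355998/1994 ≈ 49.215*I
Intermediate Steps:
h = -2420 (h = -5*(-878 - 1*(-1362)) = -5*(-878 + 1362) = -5*484 = -2420)
o = -4187/1994 (o = 4187*(-1/1994) = -4187/1994 ≈ -2.0998)
√(o + h) = √(-4187/1994 - 2420) = √(-4829667/1994) = I*√9630355998/1994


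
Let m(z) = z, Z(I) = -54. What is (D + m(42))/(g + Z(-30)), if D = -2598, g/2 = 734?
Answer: -1278/707 ≈ -1.8076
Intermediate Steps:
g = 1468 (g = 2*734 = 1468)
(D + m(42))/(g + Z(-30)) = (-2598 + 42)/(1468 - 54) = -2556/1414 = -2556*1/1414 = -1278/707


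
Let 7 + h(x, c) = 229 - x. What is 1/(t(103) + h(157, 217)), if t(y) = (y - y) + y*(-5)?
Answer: -1/450 ≈ -0.0022222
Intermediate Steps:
h(x, c) = 222 - x (h(x, c) = -7 + (229 - x) = 222 - x)
t(y) = -5*y (t(y) = 0 - 5*y = -5*y)
1/(t(103) + h(157, 217)) = 1/(-5*103 + (222 - 1*157)) = 1/(-515 + (222 - 157)) = 1/(-515 + 65) = 1/(-450) = -1/450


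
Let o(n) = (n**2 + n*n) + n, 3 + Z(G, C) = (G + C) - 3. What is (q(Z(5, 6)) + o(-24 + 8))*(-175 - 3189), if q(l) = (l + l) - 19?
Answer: -1638268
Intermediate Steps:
Z(G, C) = -6 + C + G (Z(G, C) = -3 + ((G + C) - 3) = -3 + ((C + G) - 3) = -3 + (-3 + C + G) = -6 + C + G)
o(n) = n + 2*n**2 (o(n) = (n**2 + n**2) + n = 2*n**2 + n = n + 2*n**2)
q(l) = -19 + 2*l (q(l) = 2*l - 19 = -19 + 2*l)
(q(Z(5, 6)) + o(-24 + 8))*(-175 - 3189) = ((-19 + 2*(-6 + 6 + 5)) + (-24 + 8)*(1 + 2*(-24 + 8)))*(-175 - 3189) = ((-19 + 2*5) - 16*(1 + 2*(-16)))*(-3364) = ((-19 + 10) - 16*(1 - 32))*(-3364) = (-9 - 16*(-31))*(-3364) = (-9 + 496)*(-3364) = 487*(-3364) = -1638268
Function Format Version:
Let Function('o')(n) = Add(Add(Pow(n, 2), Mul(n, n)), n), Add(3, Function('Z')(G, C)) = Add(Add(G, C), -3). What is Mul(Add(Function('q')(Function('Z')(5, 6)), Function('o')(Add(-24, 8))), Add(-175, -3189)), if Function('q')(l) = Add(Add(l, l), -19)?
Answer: -1638268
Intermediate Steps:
Function('Z')(G, C) = Add(-6, C, G) (Function('Z')(G, C) = Add(-3, Add(Add(G, C), -3)) = Add(-3, Add(Add(C, G), -3)) = Add(-3, Add(-3, C, G)) = Add(-6, C, G))
Function('o')(n) = Add(n, Mul(2, Pow(n, 2))) (Function('o')(n) = Add(Add(Pow(n, 2), Pow(n, 2)), n) = Add(Mul(2, Pow(n, 2)), n) = Add(n, Mul(2, Pow(n, 2))))
Function('q')(l) = Add(-19, Mul(2, l)) (Function('q')(l) = Add(Mul(2, l), -19) = Add(-19, Mul(2, l)))
Mul(Add(Function('q')(Function('Z')(5, 6)), Function('o')(Add(-24, 8))), Add(-175, -3189)) = Mul(Add(Add(-19, Mul(2, Add(-6, 6, 5))), Mul(Add(-24, 8), Add(1, Mul(2, Add(-24, 8))))), Add(-175, -3189)) = Mul(Add(Add(-19, Mul(2, 5)), Mul(-16, Add(1, Mul(2, -16)))), -3364) = Mul(Add(Add(-19, 10), Mul(-16, Add(1, -32))), -3364) = Mul(Add(-9, Mul(-16, -31)), -3364) = Mul(Add(-9, 496), -3364) = Mul(487, -3364) = -1638268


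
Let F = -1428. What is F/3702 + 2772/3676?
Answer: 208859/567023 ≈ 0.36834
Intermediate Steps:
F/3702 + 2772/3676 = -1428/3702 + 2772/3676 = -1428*1/3702 + 2772*(1/3676) = -238/617 + 693/919 = 208859/567023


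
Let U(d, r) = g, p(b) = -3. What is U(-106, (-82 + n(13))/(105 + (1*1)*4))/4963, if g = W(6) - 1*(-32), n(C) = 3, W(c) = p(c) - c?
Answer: 23/4963 ≈ 0.0046343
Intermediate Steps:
W(c) = -3 - c
g = 23 (g = (-3 - 1*6) - 1*(-32) = (-3 - 6) + 32 = -9 + 32 = 23)
U(d, r) = 23
U(-106, (-82 + n(13))/(105 + (1*1)*4))/4963 = 23/4963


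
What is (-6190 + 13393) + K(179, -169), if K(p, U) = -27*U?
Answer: 11766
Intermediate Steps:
(-6190 + 13393) + K(179, -169) = (-6190 + 13393) - 27*(-169) = 7203 + 4563 = 11766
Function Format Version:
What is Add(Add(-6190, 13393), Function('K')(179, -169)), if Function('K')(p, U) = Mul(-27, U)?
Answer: 11766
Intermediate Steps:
Add(Add(-6190, 13393), Function('K')(179, -169)) = Add(Add(-6190, 13393), Mul(-27, -169)) = Add(7203, 4563) = 11766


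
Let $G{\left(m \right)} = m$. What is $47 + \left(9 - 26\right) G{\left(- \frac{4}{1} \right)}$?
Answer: $115$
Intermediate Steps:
$47 + \left(9 - 26\right) G{\left(- \frac{4}{1} \right)} = 47 + \left(9 - 26\right) \left(- \frac{4}{1}\right) = 47 + \left(9 - 26\right) \left(\left(-4\right) 1\right) = 47 - -68 = 47 + 68 = 115$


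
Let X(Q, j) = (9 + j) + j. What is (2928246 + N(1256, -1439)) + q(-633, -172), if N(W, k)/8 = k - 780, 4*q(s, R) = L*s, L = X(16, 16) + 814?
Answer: 11100761/4 ≈ 2.7752e+6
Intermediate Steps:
X(Q, j) = 9 + 2*j
L = 855 (L = (9 + 2*16) + 814 = (9 + 32) + 814 = 41 + 814 = 855)
q(s, R) = 855*s/4 (q(s, R) = (855*s)/4 = 855*s/4)
N(W, k) = -6240 + 8*k (N(W, k) = 8*(k - 780) = 8*(-780 + k) = -6240 + 8*k)
(2928246 + N(1256, -1439)) + q(-633, -172) = (2928246 + (-6240 + 8*(-1439))) + (855/4)*(-633) = (2928246 + (-6240 - 11512)) - 541215/4 = (2928246 - 17752) - 541215/4 = 2910494 - 541215/4 = 11100761/4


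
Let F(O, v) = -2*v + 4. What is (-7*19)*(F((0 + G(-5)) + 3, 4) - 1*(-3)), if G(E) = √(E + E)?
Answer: 133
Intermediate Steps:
G(E) = √2*√E (G(E) = √(2*E) = √2*√E)
F(O, v) = 4 - 2*v
(-7*19)*(F((0 + G(-5)) + 3, 4) - 1*(-3)) = (-7*19)*((4 - 2*4) - 1*(-3)) = -133*((4 - 8) + 3) = -133*(-4 + 3) = -133*(-1) = 133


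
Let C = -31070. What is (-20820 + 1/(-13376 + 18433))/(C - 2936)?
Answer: 105286739/171968342 ≈ 0.61224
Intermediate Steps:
(-20820 + 1/(-13376 + 18433))/(C - 2936) = (-20820 + 1/(-13376 + 18433))/(-31070 - 2936) = (-20820 + 1/5057)/(-34006) = (-20820 + 1/5057)*(-1/34006) = -105286739/5057*(-1/34006) = 105286739/171968342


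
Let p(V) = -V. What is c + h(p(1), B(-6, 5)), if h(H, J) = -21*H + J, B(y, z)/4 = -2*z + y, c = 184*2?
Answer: 325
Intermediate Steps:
c = 368
B(y, z) = -8*z + 4*y (B(y, z) = 4*(-2*z + y) = 4*(y - 2*z) = -8*z + 4*y)
h(H, J) = J - 21*H
c + h(p(1), B(-6, 5)) = 368 + ((-8*5 + 4*(-6)) - (-21)) = 368 + ((-40 - 24) - 21*(-1)) = 368 + (-64 + 21) = 368 - 43 = 325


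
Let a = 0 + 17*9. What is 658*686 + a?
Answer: 451541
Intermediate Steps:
a = 153 (a = 0 + 153 = 153)
658*686 + a = 658*686 + 153 = 451388 + 153 = 451541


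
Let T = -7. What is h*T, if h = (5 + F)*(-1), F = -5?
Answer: 0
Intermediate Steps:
h = 0 (h = (5 - 5)*(-1) = 0*(-1) = 0)
h*T = 0*(-7) = 0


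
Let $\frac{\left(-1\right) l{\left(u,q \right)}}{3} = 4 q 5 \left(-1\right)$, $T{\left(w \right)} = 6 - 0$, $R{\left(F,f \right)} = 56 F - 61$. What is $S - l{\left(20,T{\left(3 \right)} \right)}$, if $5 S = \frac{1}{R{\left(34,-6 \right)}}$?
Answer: $- \frac{3317399}{9215} \approx -360.0$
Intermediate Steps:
$R{\left(F,f \right)} = -61 + 56 F$
$T{\left(w \right)} = 6$ ($T{\left(w \right)} = 6 + 0 = 6$)
$l{\left(u,q \right)} = 60 q$ ($l{\left(u,q \right)} = - 3 \cdot 4 q 5 \left(-1\right) = - 3 \cdot 4 \cdot 5 q \left(-1\right) = - 3 \cdot 4 \left(- 5 q\right) = - 3 \left(- 20 q\right) = 60 q$)
$S = \frac{1}{9215}$ ($S = \frac{1}{5 \left(-61 + 56 \cdot 34\right)} = \frac{1}{5 \left(-61 + 1904\right)} = \frac{1}{5 \cdot 1843} = \frac{1}{5} \cdot \frac{1}{1843} = \frac{1}{9215} \approx 0.00010852$)
$S - l{\left(20,T{\left(3 \right)} \right)} = \frac{1}{9215} - 60 \cdot 6 = \frac{1}{9215} - 360 = - \frac{3317399}{9215}$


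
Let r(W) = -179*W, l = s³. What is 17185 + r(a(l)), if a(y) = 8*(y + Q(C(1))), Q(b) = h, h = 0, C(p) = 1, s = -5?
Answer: 196185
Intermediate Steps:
l = -125 (l = (-5)³ = -125)
Q(b) = 0
a(y) = 8*y (a(y) = 8*(y + 0) = 8*y)
17185 + r(a(l)) = 17185 - 1432*(-125) = 17185 - 179*(-1000) = 17185 + 179000 = 196185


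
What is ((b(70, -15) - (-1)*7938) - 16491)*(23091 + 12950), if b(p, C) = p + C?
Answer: -306276418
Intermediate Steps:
b(p, C) = C + p
((b(70, -15) - (-1)*7938) - 16491)*(23091 + 12950) = (((-15 + 70) - (-1)*7938) - 16491)*(23091 + 12950) = ((55 - 1*(-7938)) - 16491)*36041 = ((55 + 7938) - 16491)*36041 = (7993 - 16491)*36041 = -8498*36041 = -306276418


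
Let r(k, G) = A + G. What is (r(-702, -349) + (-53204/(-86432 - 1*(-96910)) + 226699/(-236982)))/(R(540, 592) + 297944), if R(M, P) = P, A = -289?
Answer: -799599940549/370646982106128 ≈ -0.0021573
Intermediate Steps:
r(k, G) = -289 + G
(r(-702, -349) + (-53204/(-86432 - 1*(-96910)) + 226699/(-236982)))/(R(540, 592) + 297944) = ((-289 - 349) + (-53204/(-86432 - 1*(-96910)) + 226699/(-236982)))/(592 + 297944) = (-638 + (-53204/(-86432 + 96910) + 226699*(-1/236982)))/298536 = (-638 + (-53204/10478 - 226699/236982))*(1/298536) = (-638 + (-53204*1/10478 - 226699/236982))*(1/298536) = (-638 + (-26602/5239 - 226699/236982))*(1/298536) = (-638 - 7491871225/1241548698)*(1/298536) = -799599940549/1241548698*1/298536 = -799599940549/370646982106128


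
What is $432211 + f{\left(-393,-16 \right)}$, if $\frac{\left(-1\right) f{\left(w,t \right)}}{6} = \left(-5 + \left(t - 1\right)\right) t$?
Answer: $430099$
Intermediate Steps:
$f{\left(w,t \right)} = - 6 t \left(-6 + t\right)$ ($f{\left(w,t \right)} = - 6 \left(-5 + \left(t - 1\right)\right) t = - 6 \left(-5 + \left(-1 + t\right)\right) t = - 6 \left(-6 + t\right) t = - 6 t \left(-6 + t\right)$)
$432211 + f{\left(-393,-16 \right)} = 432211 + 6 \left(-16\right) \left(6 - -16\right) = 432211 + 6 \left(-16\right) \left(6 + 16\right) = 432211 + 6 \left(-16\right) 22 = 432211 - 2112 = 430099$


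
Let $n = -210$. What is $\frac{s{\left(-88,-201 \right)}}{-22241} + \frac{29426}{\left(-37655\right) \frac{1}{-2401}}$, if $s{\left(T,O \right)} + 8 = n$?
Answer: $\frac{1571375470856}{837484855} \approx 1876.3$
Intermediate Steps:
$s{\left(T,O \right)} = -218$ ($s{\left(T,O \right)} = -8 - 210 = -218$)
$\frac{s{\left(-88,-201 \right)}}{-22241} + \frac{29426}{\left(-37655\right) \frac{1}{-2401}} = - \frac{218}{-22241} + \frac{29426}{\left(-37655\right) \frac{1}{-2401}} = \left(-218\right) \left(- \frac{1}{22241}\right) + \frac{29426}{\left(-37655\right) \left(- \frac{1}{2401}\right)} = \frac{218}{22241} + \frac{29426}{\frac{37655}{2401}} = \frac{218}{22241} + 29426 \cdot \frac{2401}{37655} = \frac{218}{22241} + \frac{70651826}{37655} = \frac{1571375470856}{837484855}$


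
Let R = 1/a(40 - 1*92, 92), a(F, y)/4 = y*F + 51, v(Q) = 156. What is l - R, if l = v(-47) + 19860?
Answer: 378942913/18932 ≈ 20016.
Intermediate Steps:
a(F, y) = 204 + 4*F*y (a(F, y) = 4*(y*F + 51) = 4*(F*y + 51) = 4*(51 + F*y) = 204 + 4*F*y)
l = 20016 (l = 156 + 19860 = 20016)
R = -1/18932 (R = 1/(204 + 4*(40 - 1*92)*92) = 1/(204 + 4*(40 - 92)*92) = 1/(204 + 4*(-52)*92) = 1/(204 - 19136) = 1/(-18932) = -1/18932 ≈ -5.2821e-5)
l - R = 20016 - 1*(-1/18932) = 20016 + 1/18932 = 378942913/18932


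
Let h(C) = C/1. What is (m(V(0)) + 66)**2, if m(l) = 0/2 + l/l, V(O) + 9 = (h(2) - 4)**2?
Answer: 4489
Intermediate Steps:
h(C) = C (h(C) = C*1 = C)
V(O) = -5 (V(O) = -9 + (2 - 4)**2 = -9 + (-2)**2 = -9 + 4 = -5)
m(l) = 1 (m(l) = 0*(1/2) + 1 = 0 + 1 = 1)
(m(V(0)) + 66)**2 = (1 + 66)**2 = 67**2 = 4489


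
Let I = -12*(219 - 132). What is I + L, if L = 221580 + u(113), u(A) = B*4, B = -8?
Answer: 220504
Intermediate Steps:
u(A) = -32 (u(A) = -8*4 = -32)
L = 221548 (L = 221580 - 32 = 221548)
I = -1044 (I = -12*87 = -1044)
I + L = -1044 + 221548 = 220504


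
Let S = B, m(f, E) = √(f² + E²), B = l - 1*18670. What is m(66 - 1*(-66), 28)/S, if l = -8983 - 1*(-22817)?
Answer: -√1138/1209 ≈ -0.027903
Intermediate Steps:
l = 13834 (l = -8983 + 22817 = 13834)
B = -4836 (B = 13834 - 1*18670 = 13834 - 18670 = -4836)
m(f, E) = √(E² + f²)
S = -4836
m(66 - 1*(-66), 28)/S = √(28² + (66 - 1*(-66))²)/(-4836) = √(784 + (66 + 66)²)*(-1/4836) = √(784 + 132²)*(-1/4836) = √(784 + 17424)*(-1/4836) = √18208*(-1/4836) = (4*√1138)*(-1/4836) = -√1138/1209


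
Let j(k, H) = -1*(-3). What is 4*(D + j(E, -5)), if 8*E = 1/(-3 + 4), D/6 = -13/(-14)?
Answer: 240/7 ≈ 34.286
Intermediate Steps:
D = 39/7 (D = 6*(-13/(-14)) = 6*(-13*(-1/14)) = 6*(13/14) = 39/7 ≈ 5.5714)
E = ⅛ (E = 1/(8*(-3 + 4)) = (⅛)/1 = (⅛)*1 = ⅛ ≈ 0.12500)
j(k, H) = 3
4*(D + j(E, -5)) = 4*(39/7 + 3) = 4*(60/7) = 240/7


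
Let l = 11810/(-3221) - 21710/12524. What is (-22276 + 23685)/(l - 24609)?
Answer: -28419391918/496470036493 ≈ -0.057243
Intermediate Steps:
l = -108918175/20169902 (l = 11810*(-1/3221) - 21710*1/12524 = -11810/3221 - 10855/6262 = -108918175/20169902 ≈ -5.4000)
(-22276 + 23685)/(l - 24609) = (-22276 + 23685)/(-108918175/20169902 - 24609) = 1409/(-496470036493/20169902) = 1409*(-20169902/496470036493) = -28419391918/496470036493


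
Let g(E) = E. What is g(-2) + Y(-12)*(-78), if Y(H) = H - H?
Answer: -2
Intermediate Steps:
Y(H) = 0
g(-2) + Y(-12)*(-78) = -2 + 0*(-78) = -2 + 0 = -2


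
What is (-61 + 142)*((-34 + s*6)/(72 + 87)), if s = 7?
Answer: 216/53 ≈ 4.0755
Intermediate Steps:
(-61 + 142)*((-34 + s*6)/(72 + 87)) = (-61 + 142)*((-34 + 7*6)/(72 + 87)) = 81*((-34 + 42)/159) = 81*(8*(1/159)) = 81*(8/159) = 216/53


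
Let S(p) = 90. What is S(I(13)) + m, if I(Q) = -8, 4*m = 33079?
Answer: 33439/4 ≈ 8359.8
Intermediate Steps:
m = 33079/4 (m = (¼)*33079 = 33079/4 ≈ 8269.8)
S(I(13)) + m = 90 + 33079/4 = 33439/4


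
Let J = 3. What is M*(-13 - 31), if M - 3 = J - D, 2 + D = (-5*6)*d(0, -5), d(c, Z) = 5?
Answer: -6952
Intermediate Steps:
D = -152 (D = -2 - 5*6*5 = -2 - 30*5 = -2 - 150 = -152)
M = 158 (M = 3 + (3 - 1*(-152)) = 3 + (3 + 152) = 3 + 155 = 158)
M*(-13 - 31) = 158*(-13 - 31) = 158*(-44) = -6952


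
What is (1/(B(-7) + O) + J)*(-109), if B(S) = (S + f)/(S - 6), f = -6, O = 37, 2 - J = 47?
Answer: 186281/38 ≈ 4902.1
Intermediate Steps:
J = -45 (J = 2 - 1*47 = 2 - 47 = -45)
B(S) = 1 (B(S) = (S - 6)/(S - 6) = (-6 + S)/(-6 + S) = 1)
(1/(B(-7) + O) + J)*(-109) = (1/(1 + 37) - 45)*(-109) = (1/38 - 45)*(-109) = -1709/38*(-109) = 186281/38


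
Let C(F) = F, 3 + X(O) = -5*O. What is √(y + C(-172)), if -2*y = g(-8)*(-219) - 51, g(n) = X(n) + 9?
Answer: √19562/2 ≈ 69.932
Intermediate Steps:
X(O) = -3 - 5*O
g(n) = 6 - 5*n (g(n) = (-3 - 5*n) + 9 = 6 - 5*n)
y = 10125/2 (y = -((6 - 5*(-8))*(-219) - 51)/2 = -((6 + 40)*(-219) - 51)/2 = -(46*(-219) - 51)/2 = -(-10074 - 51)/2 = -½*(-10125) = 10125/2 ≈ 5062.5)
√(y + C(-172)) = √(10125/2 - 172) = √(9781/2) = √19562/2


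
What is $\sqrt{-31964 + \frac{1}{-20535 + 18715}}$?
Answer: $\frac{i \sqrt{26469388855}}{910} \approx 178.78 i$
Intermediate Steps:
$\sqrt{-31964 + \frac{1}{-20535 + 18715}} = \sqrt{-31964 + \frac{1}{-1820}} = \sqrt{-31964 - \frac{1}{1820}} = \sqrt{- \frac{58174481}{1820}} = \frac{i \sqrt{26469388855}}{910}$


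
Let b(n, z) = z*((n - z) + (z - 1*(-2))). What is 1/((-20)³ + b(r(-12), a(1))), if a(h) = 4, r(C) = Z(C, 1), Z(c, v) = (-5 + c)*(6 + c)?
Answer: -1/7584 ≈ -0.00013186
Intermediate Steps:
r(C) = -30 + C + C²
b(n, z) = z*(2 + n) (b(n, z) = z*((n - z) + (z + 2)) = z*((n - z) + (2 + z)) = z*(2 + n))
1/((-20)³ + b(r(-12), a(1))) = 1/((-20)³ + 4*(2 + (-30 - 12 + (-12)²))) = 1/(-8000 + 4*(2 + (-30 - 12 + 144))) = 1/(-8000 + 4*(2 + 102)) = 1/(-8000 + 4*104) = 1/(-8000 + 416) = 1/(-7584) = -1/7584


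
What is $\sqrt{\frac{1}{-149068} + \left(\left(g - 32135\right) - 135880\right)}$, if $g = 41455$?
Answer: $\frac{i \sqrt{703080939300627}}{74534} \approx 355.75 i$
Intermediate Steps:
$\sqrt{\frac{1}{-149068} + \left(\left(g - 32135\right) - 135880\right)} = \sqrt{\frac{1}{-149068} + \left(\left(41455 - 32135\right) - 135880\right)} = \sqrt{- \frac{1}{149068} + \left(9320 - 135880\right)} = \sqrt{- \frac{1}{149068} - 126560} = \sqrt{- \frac{18866046081}{149068}} = \frac{i \sqrt{703080939300627}}{74534}$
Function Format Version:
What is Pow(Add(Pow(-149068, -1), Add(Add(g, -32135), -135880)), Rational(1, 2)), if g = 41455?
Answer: Mul(Rational(1, 74534), I, Pow(703080939300627, Rational(1, 2))) ≈ Mul(355.75, I)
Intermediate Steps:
Pow(Add(Pow(-149068, -1), Add(Add(g, -32135), -135880)), Rational(1, 2)) = Pow(Add(Pow(-149068, -1), Add(Add(41455, -32135), -135880)), Rational(1, 2)) = Pow(Add(Rational(-1, 149068), Add(9320, -135880)), Rational(1, 2)) = Pow(Add(Rational(-1, 149068), -126560), Rational(1, 2)) = Pow(Rational(-18866046081, 149068), Rational(1, 2)) = Mul(Rational(1, 74534), I, Pow(703080939300627, Rational(1, 2)))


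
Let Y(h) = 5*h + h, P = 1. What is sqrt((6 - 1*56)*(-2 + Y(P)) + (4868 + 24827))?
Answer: sqrt(29495) ≈ 171.74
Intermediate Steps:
Y(h) = 6*h
sqrt((6 - 1*56)*(-2 + Y(P)) + (4868 + 24827)) = sqrt((6 - 1*56)*(-2 + 6*1) + (4868 + 24827)) = sqrt((6 - 56)*(-2 + 6) + 29695) = sqrt(-50*4 + 29695) = sqrt(-200 + 29695) = sqrt(29495)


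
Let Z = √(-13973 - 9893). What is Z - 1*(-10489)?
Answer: 10489 + I*√23866 ≈ 10489.0 + 154.49*I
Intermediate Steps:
Z = I*√23866 (Z = √(-23866) = I*√23866 ≈ 154.49*I)
Z - 1*(-10489) = I*√23866 - 1*(-10489) = I*√23866 + 10489 = 10489 + I*√23866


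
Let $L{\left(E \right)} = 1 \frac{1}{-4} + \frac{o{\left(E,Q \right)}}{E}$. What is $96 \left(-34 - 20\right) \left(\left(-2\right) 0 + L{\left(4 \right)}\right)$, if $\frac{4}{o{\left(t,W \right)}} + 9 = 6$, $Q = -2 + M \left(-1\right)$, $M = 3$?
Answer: $3024$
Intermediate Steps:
$Q = -5$ ($Q = -2 + 3 \left(-1\right) = -2 - 3 = -5$)
$o{\left(t,W \right)} = - \frac{4}{3}$ ($o{\left(t,W \right)} = \frac{4}{-9 + 6} = \frac{4}{-3} = 4 \left(- \frac{1}{3}\right) = - \frac{4}{3}$)
$L{\left(E \right)} = - \frac{1}{4} - \frac{4}{3 E}$ ($L{\left(E \right)} = 1 \frac{1}{-4} - \frac{4}{3 E} = 1 \left(- \frac{1}{4}\right) - \frac{4}{3 E} = - \frac{1}{4} - \frac{4}{3 E}$)
$96 \left(-34 - 20\right) \left(\left(-2\right) 0 + L{\left(4 \right)}\right) = 96 \left(-34 - 20\right) \left(\left(-2\right) 0 + \frac{-16 - 12}{12 \cdot 4}\right) = 96 \left(-54\right) \left(0 + \frac{1}{12} \cdot \frac{1}{4} \left(-16 - 12\right)\right) = - 5184 \left(0 + \frac{1}{12} \cdot \frac{1}{4} \left(-28\right)\right) = - 5184 \left(0 - \frac{7}{12}\right) = \left(-5184\right) \left(- \frac{7}{12}\right) = 3024$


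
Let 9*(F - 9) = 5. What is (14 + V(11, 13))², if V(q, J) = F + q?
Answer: 96721/81 ≈ 1194.1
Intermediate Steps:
F = 86/9 (F = 9 + (⅑)*5 = 9 + 5/9 = 86/9 ≈ 9.5556)
V(q, J) = 86/9 + q
(14 + V(11, 13))² = (14 + (86/9 + 11))² = (14 + 185/9)² = (311/9)² = 96721/81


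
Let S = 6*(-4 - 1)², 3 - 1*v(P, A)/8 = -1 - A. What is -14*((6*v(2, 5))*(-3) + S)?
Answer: 16044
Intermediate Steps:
v(P, A) = 32 + 8*A (v(P, A) = 24 - 8*(-1 - A) = 24 + (8 + 8*A) = 32 + 8*A)
S = 150 (S = 6*(-5)² = 6*25 = 150)
-14*((6*v(2, 5))*(-3) + S) = -14*((6*(32 + 8*5))*(-3) + 150) = -14*((6*(32 + 40))*(-3) + 150) = -14*((6*72)*(-3) + 150) = -14*(432*(-3) + 150) = -14*(-1296 + 150) = -14*(-1146) = 16044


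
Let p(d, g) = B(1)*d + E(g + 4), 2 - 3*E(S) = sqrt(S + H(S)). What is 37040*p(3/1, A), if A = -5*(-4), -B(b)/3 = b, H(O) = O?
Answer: -926000/3 - 148160*sqrt(3)/3 ≈ -3.9421e+5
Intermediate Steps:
B(b) = -3*b
E(S) = 2/3 - sqrt(2)*sqrt(S)/3 (E(S) = 2/3 - sqrt(S + S)/3 = 2/3 - sqrt(2)*sqrt(S)/3)
A = 20
p(d, g) = 2/3 - 3*d - sqrt(2)*sqrt(4 + g)/3 (p(d, g) = (-3*1)*d + (2/3 - sqrt(2)*sqrt(g + 4)/3) = -3*d + (2/3 - sqrt(2)*sqrt(4 + g)/3) = 2/3 - 3*d - sqrt(2)*sqrt(4 + g)/3)
37040*p(3/1, A) = 37040*(2/3 - 9/1 - sqrt(8 + 2*20)/3) = 37040*(2/3 - 9 - sqrt(8 + 40)/3) = 37040*(2/3 - 3*3 - 4*sqrt(3)/3) = 37040*(2/3 - 9 - 4*sqrt(3)/3) = 37040*(-25/3 - 4*sqrt(3)/3) = -926000/3 - 148160*sqrt(3)/3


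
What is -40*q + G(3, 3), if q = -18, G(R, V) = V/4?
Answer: 2883/4 ≈ 720.75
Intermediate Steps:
G(R, V) = V/4 (G(R, V) = V*(¼) = V/4)
-40*q + G(3, 3) = -40*(-18) + (¼)*3 = 720 + ¾ = 2883/4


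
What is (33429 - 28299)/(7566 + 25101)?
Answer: 1710/10889 ≈ 0.15704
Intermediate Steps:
(33429 - 28299)/(7566 + 25101) = 5130/32667 = 5130*(1/32667) = 1710/10889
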